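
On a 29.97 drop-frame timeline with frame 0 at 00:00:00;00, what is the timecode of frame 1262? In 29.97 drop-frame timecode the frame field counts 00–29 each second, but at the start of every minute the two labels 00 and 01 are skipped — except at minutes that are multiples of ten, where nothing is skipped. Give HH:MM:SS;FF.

00:00:42;02

Each 10-minute DF block holds 10 × 60 × 30 − 9 × 2 = 17982 frames. 1262 ÷ 17982 → 0 full blocks, remainder 1262.
Within the partial block the first minute is 1800 frames and each further minute 1798, so 0 further minute boundaries passed. Total skipped labels = 18 × 0 + 2 × 0 = 0.
Non-drop label index = 1262 + 0 = 1262; at 30 labels/s that is 00:00:42:02, i.e. DF 00:00:42;02.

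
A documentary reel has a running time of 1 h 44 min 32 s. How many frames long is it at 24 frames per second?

1 h 44 min 32 s = 6272 s.
Frames = 6272 × 24 = 150528.

150528 frames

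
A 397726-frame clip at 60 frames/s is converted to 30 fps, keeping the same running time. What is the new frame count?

Target frames = source frames × (target rate / source rate) = 397726 × (30)/(60) = 397726 × 1/2 = 198863.

198863 frames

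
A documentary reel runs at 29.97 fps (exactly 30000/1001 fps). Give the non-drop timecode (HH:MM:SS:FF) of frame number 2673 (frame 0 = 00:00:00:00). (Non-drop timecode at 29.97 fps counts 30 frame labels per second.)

2673 ÷ 30 = 89 full seconds, remainder 3 frames.
89 s = 0 h 1 min 29 s.
Timecode: 00:01:29:03.

00:01:29:03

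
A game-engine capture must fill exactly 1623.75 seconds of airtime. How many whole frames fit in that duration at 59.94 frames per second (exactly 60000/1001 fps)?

Frames = 1623.75 × 60000/1001 = 97425000/1001 ≈ 97327.6723.
Complete frames: 97327.

97327 frames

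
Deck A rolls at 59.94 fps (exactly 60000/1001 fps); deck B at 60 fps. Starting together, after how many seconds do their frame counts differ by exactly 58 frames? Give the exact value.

The gap grows by |60 − 60000/1001| = 60/1001 frames per second.
Time for a 58-frame gap: 58 ÷ (60/1001) = 29029/30 s.

29029/30 seconds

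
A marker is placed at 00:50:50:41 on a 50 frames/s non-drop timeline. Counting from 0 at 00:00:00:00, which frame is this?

Total seconds to the label: (0 × 3600 + 50 × 60 + 50) = 3050.
Frame index = 3050 × 50 + 41 = 152541.

frame 152541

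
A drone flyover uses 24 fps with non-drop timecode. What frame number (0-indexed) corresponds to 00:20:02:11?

Total seconds to the label: (0 × 3600 + 20 × 60 + 2) = 1202.
Frame index = 1202 × 24 + 11 = 28859.

frame 28859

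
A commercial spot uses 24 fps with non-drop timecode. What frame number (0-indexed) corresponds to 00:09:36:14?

13838

Total seconds to the label: (0 × 3600 + 9 × 60 + 36) = 576.
Frame index = 576 × 24 + 14 = 13838.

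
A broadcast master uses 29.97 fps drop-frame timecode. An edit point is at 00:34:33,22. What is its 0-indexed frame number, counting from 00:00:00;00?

Complete 10-minute blocks: 3, each 17982 frames → 53946.
Remaining 4 whole minutes in the current block: 1800 + 3 × 1798 = 7194 frames.
Within the current minute: 33 × 30 + 22 − 2 = 1010 (labels ;00/;01 skipped at this minute). Total = 53946 + 7194 + 1010 = 62150.

62150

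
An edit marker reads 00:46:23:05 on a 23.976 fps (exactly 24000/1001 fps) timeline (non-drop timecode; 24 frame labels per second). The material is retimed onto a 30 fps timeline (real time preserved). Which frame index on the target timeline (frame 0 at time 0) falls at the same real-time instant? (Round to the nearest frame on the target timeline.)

frame 83580

Source frame index: (0×3600 + 46×60 + 23) × 24 + 5 = 66797.
Real time: 66797 / (24000/1001) = 66863797/24000 s.
Target frame: (66863797/24000) × (30) = 66863797/800 ≈ 83579.746 → 83580.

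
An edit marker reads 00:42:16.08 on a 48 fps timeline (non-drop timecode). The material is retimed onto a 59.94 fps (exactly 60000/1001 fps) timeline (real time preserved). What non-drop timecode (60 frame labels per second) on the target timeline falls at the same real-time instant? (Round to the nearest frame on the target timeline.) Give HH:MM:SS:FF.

00:42:13:38

Source frame index: (0×3600 + 42×60 + 16) × 48 + 8 = 121736.
Real time: 121736 / (48) = 15217/6 s.
Target frame: (15217/6) × (60000/1001) = 152170000/1001 ≈ 152017.982 → 152018.
At 60 labels/s: frame 152018 → 00:42:13:38.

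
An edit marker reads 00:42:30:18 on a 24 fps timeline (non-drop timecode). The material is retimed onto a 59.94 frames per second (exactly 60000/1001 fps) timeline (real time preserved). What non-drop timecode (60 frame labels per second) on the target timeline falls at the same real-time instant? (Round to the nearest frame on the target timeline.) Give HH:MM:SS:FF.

00:42:28:12

Source frame index: (0×3600 + 42×60 + 30) × 24 + 18 = 61218.
Real time: 61218 / (24) = 10203/4 s.
Target frame: (10203/4) × (60000/1001) = 153045000/1001 ≈ 152892.108 → 152892.
At 60 labels/s: frame 152892 → 00:42:28:12.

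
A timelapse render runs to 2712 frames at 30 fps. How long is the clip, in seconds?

90.4 seconds

Running time = 2712 / (30) = 90.4 s.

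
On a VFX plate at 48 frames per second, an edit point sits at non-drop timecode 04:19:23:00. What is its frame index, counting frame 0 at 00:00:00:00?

Total seconds to the label: (4 × 3600 + 19 × 60 + 23) = 15563.
Frame index = 15563 × 48 + 0 = 747024.

747024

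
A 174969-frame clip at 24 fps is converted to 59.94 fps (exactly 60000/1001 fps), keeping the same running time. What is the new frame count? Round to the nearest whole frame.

Frames at target rate = 174969 × (60000/1001) / (24) = 437422500/1001 ≈ 436985.514.
Nearest whole frame: 436986.

436986 frames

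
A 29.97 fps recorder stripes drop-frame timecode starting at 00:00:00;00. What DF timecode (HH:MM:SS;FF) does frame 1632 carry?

00:00:54;12

Each 10-minute DF block holds 10 × 60 × 30 − 9 × 2 = 17982 frames. 1632 ÷ 17982 → 0 full blocks, remainder 1632.
Within the partial block the first minute is 1800 frames and each further minute 1798, so 0 further minute boundaries passed. Total skipped labels = 18 × 0 + 2 × 0 = 0.
Non-drop label index = 1632 + 0 = 1632; at 30 labels/s that is 00:00:54:12, i.e. DF 00:00:54;12.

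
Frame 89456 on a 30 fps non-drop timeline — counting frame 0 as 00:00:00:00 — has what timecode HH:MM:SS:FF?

00:49:41:26

89456 ÷ 30 = 2981 full seconds, remainder 26 frames.
2981 s = 0 h 49 min 41 s.
Timecode: 00:49:41:26.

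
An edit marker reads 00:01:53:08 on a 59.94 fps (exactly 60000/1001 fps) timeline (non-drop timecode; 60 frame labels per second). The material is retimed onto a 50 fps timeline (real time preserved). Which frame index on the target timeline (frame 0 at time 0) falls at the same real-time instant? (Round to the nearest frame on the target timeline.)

frame 5662

Source frame index: (0×3600 + 1×60 + 53) × 60 + 8 = 6788.
Real time: 6788 / (60000/1001) = 1698697/15000 s.
Target frame: (1698697/15000) × (50) = 1698697/300 ≈ 5662.323 → 5662.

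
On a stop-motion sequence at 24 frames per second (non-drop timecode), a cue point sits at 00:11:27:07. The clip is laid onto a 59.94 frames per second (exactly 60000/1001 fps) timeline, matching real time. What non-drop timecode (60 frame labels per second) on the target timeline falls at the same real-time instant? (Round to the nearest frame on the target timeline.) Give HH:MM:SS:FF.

00:11:26:36

Source frame index: (0×3600 + 11×60 + 27) × 24 + 7 = 16495.
Real time: 16495 / (24) = 16495/24 s.
Target frame: (16495/24) × (60000/1001) = 41237500/1001 ≈ 41196.304 → 41196.
At 60 labels/s: frame 41196 → 00:11:26:36.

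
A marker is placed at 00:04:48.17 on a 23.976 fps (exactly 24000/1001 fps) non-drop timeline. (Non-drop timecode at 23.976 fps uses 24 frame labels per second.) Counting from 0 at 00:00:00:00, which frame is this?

Total seconds to the label: (0 × 3600 + 4 × 60 + 48) = 288.
Frame index = 288 × 24 + 17 = 6929.

6929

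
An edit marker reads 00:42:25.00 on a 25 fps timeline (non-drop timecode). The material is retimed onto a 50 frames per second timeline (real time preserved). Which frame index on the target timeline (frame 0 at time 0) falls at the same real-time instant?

Source frame index: (0×3600 + 42×60 + 25) × 25 + 0 = 63625.
Real time: 63625 / (25) = 2545 s.
Target frame: (2545) × (50) = 127250.

frame 127250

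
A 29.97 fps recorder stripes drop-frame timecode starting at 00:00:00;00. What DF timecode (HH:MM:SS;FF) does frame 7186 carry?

Ten DF minutes hold 17982 frames, so frame 7186 lies in block 0 (frames 0–17981) with 7186 frames into that block.
The block's first minute is 1800 frames and the rest 1798 each; 7186 frames reaches minute 3, so 0 × 18 + 3 × 2 = 6 labels have been skipped so far.
Adding those back, label number 7186 + 6 = 7192 at 30 labels/s is 239 s + 22 f = 0 h 3 min 59 s frame 22, i.e. 00:03:59;22.

00:03:59;22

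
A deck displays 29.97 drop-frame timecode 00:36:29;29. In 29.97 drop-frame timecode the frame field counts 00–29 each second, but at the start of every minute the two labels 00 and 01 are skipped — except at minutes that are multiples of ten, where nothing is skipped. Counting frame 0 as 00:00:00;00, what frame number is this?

Complete 10-minute blocks: 3, each 17982 frames → 53946.
Remaining 6 whole minutes in the current block: 1800 + 5 × 1798 = 10790 frames.
Within the current minute: 29 × 30 + 29 − 2 = 897 (labels ;00/;01 skipped at this minute). Total = 53946 + 10790 + 897 = 65633.

65633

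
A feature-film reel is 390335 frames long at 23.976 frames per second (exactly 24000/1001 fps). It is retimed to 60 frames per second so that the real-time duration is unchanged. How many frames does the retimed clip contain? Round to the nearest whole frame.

976813 frames

Frames at target rate = 390335 × (60) / (24000/1001) = 78145067/80 ≈ 976813.338.
Nearest whole frame: 976813.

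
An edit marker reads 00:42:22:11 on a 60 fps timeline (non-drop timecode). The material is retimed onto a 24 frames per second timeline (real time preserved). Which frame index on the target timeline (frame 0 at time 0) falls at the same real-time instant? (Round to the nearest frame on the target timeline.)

frame 61012

Source frame index: (0×3600 + 42×60 + 22) × 60 + 11 = 152531.
Real time: 152531 / (60) = 152531/60 s.
Target frame: (152531/60) × (24) = 305062/5 ≈ 61012.400 → 61012.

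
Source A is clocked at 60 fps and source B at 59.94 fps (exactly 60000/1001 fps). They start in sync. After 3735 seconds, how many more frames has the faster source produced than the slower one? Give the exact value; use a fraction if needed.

224100/1001 frames

A emits 60 × 3735 = 224100 frames; B emits 60000/1001 × 3735 = 224100000/1001.
Difference = 224100/1001 frames (≈ 223.8761); B is behind A.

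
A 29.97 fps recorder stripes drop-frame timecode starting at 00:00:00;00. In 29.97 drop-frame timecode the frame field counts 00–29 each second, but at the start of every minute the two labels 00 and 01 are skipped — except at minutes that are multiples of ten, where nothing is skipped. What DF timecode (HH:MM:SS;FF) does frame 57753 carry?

Each 10-minute DF block holds 10 × 60 × 30 − 9 × 2 = 17982 frames. 57753 ÷ 17982 → 3 full blocks, remainder 3807.
Within the partial block the first minute is 1800 frames and each further minute 1798, so 2 further minute boundaries passed. Total skipped labels = 18 × 3 + 2 × 2 = 58.
Non-drop label index = 57753 + 58 = 57811; at 30 labels/s that is 00:32:07:01, i.e. DF 00:32:07;01.

00:32:07;01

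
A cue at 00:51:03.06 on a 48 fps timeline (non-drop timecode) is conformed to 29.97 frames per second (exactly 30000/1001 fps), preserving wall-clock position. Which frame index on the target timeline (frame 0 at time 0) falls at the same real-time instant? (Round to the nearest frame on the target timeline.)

frame 91802

Source frame index: (0×3600 + 51×60 + 3) × 48 + 6 = 147030.
Real time: 147030 / (48) = 24505/8 s.
Target frame: (24505/8) × (30000/1001) = 7068750/77 ≈ 91801.948 → 91802.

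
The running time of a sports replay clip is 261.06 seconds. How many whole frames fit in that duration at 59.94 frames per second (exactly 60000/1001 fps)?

Frames = 261.06 × 60000/1001 = 15663600/1001 ≈ 15647.9520.
Complete frames: 15647.

15647 frames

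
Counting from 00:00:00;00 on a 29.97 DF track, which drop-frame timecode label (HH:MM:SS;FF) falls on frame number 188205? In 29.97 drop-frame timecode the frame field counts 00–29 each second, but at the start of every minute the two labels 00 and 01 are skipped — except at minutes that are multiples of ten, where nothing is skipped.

Each 10-minute DF block holds 10 × 60 × 30 − 9 × 2 = 17982 frames. 188205 ÷ 17982 → 10 full blocks, remainder 8385.
Within the partial block the first minute is 1800 frames and each further minute 1798, so 4 further minute boundaries passed. Total skipped labels = 18 × 10 + 2 × 4 = 188.
Non-drop label index = 188205 + 188 = 188393; at 30 labels/s that is 01:44:39:23, i.e. DF 01:44:39;23.

01:44:39;23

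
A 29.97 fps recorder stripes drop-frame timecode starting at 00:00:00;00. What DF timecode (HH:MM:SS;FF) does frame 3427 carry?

Each 10-minute DF block holds 10 × 60 × 30 − 9 × 2 = 17982 frames. 3427 ÷ 17982 → 0 full blocks, remainder 3427.
Within the partial block the first minute is 1800 frames and each further minute 1798, so 1 further minute boundary passed. Total skipped labels = 18 × 0 + 2 × 1 = 2.
Non-drop label index = 3427 + 2 = 3429; at 30 labels/s that is 00:01:54:09, i.e. DF 00:01:54;09.

00:01:54;09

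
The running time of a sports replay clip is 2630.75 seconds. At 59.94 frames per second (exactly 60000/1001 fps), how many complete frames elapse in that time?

157687 frames

Frames = 2630.75 × 60000/1001 = 157845000/1001 ≈ 157687.3127.
Complete frames: 157687.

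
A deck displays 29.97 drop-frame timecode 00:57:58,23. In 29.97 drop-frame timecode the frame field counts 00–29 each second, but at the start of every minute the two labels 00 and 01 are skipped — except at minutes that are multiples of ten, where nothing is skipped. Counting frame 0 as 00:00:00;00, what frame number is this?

Complete 10-minute blocks: 5, each 17982 frames → 89910.
Remaining 7 whole minutes in the current block: 1800 + 6 × 1798 = 12588 frames.
Within the current minute: 58 × 30 + 23 − 2 = 1761 (labels ;00/;01 skipped at this minute). Total = 89910 + 12588 + 1761 = 104259.

104259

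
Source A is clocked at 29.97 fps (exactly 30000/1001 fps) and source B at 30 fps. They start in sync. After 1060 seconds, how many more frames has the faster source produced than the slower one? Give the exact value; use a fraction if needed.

A emits 30000/1001 × 1060 = 31800000/1001 frames; B emits 30 × 1060 = 31800.
Difference = 31800/1001 frames (≈ 31.7682); B is ahead of A.

31800/1001 frames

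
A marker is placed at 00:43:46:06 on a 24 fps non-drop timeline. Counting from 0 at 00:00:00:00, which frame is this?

Total seconds to the label: (0 × 3600 + 43 × 60 + 46) = 2626.
Frame index = 2626 × 24 + 6 = 63030.

63030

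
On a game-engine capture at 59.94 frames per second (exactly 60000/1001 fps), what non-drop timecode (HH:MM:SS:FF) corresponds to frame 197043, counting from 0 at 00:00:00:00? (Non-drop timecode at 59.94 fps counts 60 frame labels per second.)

00:54:44:03

197043 ÷ 60 = 3284 full seconds, remainder 3 frames.
3284 s = 0 h 54 min 44 s.
Timecode: 00:54:44:03.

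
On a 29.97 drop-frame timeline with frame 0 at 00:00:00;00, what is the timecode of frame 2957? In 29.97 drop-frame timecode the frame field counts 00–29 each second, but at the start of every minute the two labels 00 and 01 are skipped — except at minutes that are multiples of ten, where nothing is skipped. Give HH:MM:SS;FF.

00:01:38;19

Ten DF minutes hold 17982 frames, so frame 2957 lies in block 0 (frames 0–17981) with 2957 frames into that block.
The block's first minute is 1800 frames and the rest 1798 each; 2957 frames reaches minute 1, so 0 × 18 + 1 × 2 = 2 labels have been skipped so far.
Adding those back, label number 2957 + 2 = 2959 at 30 labels/s is 98 s + 19 f = 0 h 1 min 38 s frame 19, i.e. 00:01:38;19.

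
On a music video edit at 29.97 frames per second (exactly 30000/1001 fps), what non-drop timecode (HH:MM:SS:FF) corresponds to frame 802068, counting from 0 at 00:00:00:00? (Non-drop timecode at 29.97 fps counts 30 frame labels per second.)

07:25:35:18

802068 ÷ 30 = 26735 full seconds, remainder 18 frames.
26735 s = 7 h 25 min 35 s.
Timecode: 07:25:35:18.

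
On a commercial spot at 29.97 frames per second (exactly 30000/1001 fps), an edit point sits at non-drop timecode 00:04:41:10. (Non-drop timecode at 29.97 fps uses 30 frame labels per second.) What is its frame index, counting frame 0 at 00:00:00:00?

frame 8440

Total seconds to the label: (0 × 3600 + 4 × 60 + 41) = 281.
Frame index = 281 × 30 + 10 = 8440.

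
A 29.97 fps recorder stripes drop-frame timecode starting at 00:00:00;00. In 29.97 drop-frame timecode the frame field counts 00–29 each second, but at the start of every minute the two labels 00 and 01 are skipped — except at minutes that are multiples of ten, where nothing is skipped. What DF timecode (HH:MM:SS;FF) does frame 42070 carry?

00:23:23;22

Ten DF minutes hold 17982 frames, so frame 42070 lies in block 2 (frames 35964–53945) with 6106 frames into that block.
The block's first minute is 1800 frames and the rest 1798 each; 6106 frames reaches minute 3, so 2 × 18 + 3 × 2 = 42 labels have been skipped so far.
Adding those back, label number 42070 + 42 = 42112 at 30 labels/s is 1403 s + 22 f = 0 h 23 min 23 s frame 22, i.e. 00:23:23;22.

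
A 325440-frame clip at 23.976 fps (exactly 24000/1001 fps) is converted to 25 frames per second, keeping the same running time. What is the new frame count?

339339 frames

Target frames = source frames × (target rate / source rate) = 325440 × (25)/(24000/1001) = 325440 × 1001/960 = 339339.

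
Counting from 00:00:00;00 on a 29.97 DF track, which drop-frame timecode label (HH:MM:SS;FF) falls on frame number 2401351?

22:15:25;05

Ten DF minutes hold 17982 frames, so frame 2401351 lies in block 133 (frames 2391606–2409587) with 9745 frames into that block.
The block's first minute is 1800 frames and the rest 1798 each; 9745 frames reaches minute 5, so 133 × 18 + 5 × 2 = 2404 labels have been skipped so far.
Adding those back, label number 2401351 + 2404 = 2403755 at 30 labels/s is 80125 s + 5 f = 22 h 15 min 25 s frame 5, i.e. 22:15:25;05.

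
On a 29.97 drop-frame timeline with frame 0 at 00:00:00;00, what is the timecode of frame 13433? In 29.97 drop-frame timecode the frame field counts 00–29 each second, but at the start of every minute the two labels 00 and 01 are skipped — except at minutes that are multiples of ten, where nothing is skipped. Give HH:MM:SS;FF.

Ten DF minutes hold 17982 frames, so frame 13433 lies in block 0 (frames 0–17981) with 13433 frames into that block.
The block's first minute is 1800 frames and the rest 1798 each; 13433 frames reaches minute 7, so 0 × 18 + 7 × 2 = 14 labels have been skipped so far.
Adding those back, label number 13433 + 14 = 13447 at 30 labels/s is 448 s + 7 f = 0 h 7 min 28 s frame 7, i.e. 00:07:28;07.

00:07:28;07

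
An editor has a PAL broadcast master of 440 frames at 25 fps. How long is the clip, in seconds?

17.6 seconds

Running time = 440 / (25) = 17.6 s.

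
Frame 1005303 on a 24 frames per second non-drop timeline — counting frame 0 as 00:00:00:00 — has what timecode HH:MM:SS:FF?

11:38:07:15

1005303 ÷ 24 = 41887 full seconds, remainder 15 frames.
41887 s = 11 h 38 min 7 s.
Timecode: 11:38:07:15.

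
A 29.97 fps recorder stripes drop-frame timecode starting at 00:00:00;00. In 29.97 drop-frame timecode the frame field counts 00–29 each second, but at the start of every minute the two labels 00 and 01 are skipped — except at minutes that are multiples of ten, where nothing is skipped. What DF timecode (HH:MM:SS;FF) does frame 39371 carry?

Ten DF minutes hold 17982 frames, so frame 39371 lies in block 2 (frames 35964–53945) with 3407 frames into that block.
The block's first minute is 1800 frames and the rest 1798 each; 3407 frames reaches minute 1, so 2 × 18 + 1 × 2 = 38 labels have been skipped so far.
Adding those back, label number 39371 + 38 = 39409 at 30 labels/s is 1313 s + 19 f = 0 h 21 min 53 s frame 19, i.e. 00:21:53;19.

00:21:53;19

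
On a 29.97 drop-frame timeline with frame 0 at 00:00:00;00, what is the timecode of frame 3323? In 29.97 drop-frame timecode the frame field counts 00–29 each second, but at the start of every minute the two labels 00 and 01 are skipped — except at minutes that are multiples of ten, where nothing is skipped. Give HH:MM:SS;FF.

Each 10-minute DF block holds 10 × 60 × 30 − 9 × 2 = 17982 frames. 3323 ÷ 17982 → 0 full blocks, remainder 3323.
Within the partial block the first minute is 1800 frames and each further minute 1798, so 1 further minute boundary passed. Total skipped labels = 18 × 0 + 2 × 1 = 2.
Non-drop label index = 3323 + 2 = 3325; at 30 labels/s that is 00:01:50:25, i.e. DF 00:01:50;25.

00:01:50;25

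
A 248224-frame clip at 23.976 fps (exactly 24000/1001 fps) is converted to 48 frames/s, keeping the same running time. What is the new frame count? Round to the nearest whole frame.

496944 frames

Frames at target rate = 248224 × (48) / (24000/1001) = 62118056/125 ≈ 496944.448.
Nearest whole frame: 496944.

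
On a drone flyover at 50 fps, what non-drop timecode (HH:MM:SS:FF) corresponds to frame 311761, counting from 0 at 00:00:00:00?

311761 ÷ 50 = 6235 full seconds, remainder 11 frames.
6235 s = 1 h 43 min 55 s.
Timecode: 01:43:55:11.

01:43:55:11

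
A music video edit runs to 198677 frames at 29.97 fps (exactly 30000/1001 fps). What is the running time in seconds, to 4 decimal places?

6629.1892 seconds

Running time = 198677 × 1001/30000 = 198875677/30000 s ≈ 6629.1892 s.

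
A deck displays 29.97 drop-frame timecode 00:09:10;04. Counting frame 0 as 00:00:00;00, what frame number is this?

As if non-drop at 30 labels/s: (0 × 3600 + 9 × 60 + 10) × 30 + 4 = 16504.
Minute boundaries passed: 9; those not divisible by 10: 9 − 0 = 9; dropped labels = 2 × 9 = 18.
Actual frame index = 16504 − 18 = 16486.

16486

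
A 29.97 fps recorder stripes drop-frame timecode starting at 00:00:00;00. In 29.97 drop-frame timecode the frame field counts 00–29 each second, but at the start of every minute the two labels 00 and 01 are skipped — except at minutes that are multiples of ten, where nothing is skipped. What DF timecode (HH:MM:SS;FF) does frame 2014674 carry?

Ten DF minutes hold 17982 frames, so frame 2014674 lies in block 112 (frames 2013984–2031965) with 690 frames into that block.
The block's first minute is 1800 frames and the rest 1798 each; 690 frames reaches minute 0, so 112 × 18 + 0 × 2 = 2016 labels have been skipped so far.
Adding those back, label number 2014674 + 2016 = 2016690 at 30 labels/s is 67223 s + 0 f = 18 h 40 min 23 s frame 0, i.e. 18:40:23;00.

18:40:23;00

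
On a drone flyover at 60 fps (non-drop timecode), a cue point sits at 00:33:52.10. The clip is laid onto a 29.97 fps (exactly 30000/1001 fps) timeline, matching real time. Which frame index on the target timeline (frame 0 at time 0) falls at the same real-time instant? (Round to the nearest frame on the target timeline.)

Source frame index: (0×3600 + 33×60 + 52) × 60 + 10 = 121930.
Real time: 121930 / (60) = 12193/6 s.
Target frame: (12193/6) × (30000/1001) = 60965000/1001 ≈ 60904.096 → 60904.

frame 60904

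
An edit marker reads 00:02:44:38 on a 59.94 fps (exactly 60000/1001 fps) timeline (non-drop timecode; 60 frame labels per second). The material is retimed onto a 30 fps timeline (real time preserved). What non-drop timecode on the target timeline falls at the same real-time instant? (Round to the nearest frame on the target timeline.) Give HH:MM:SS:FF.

00:02:44:24

Source frame index: (0×3600 + 2×60 + 44) × 60 + 38 = 9878.
Real time: 9878 / (60000/1001) = 4943939/30000 s.
Target frame: (4943939/30000) × (30) = 4943939/1000 ≈ 4943.939 → 4944.
At 30 labels/s: frame 4944 → 00:02:44:24.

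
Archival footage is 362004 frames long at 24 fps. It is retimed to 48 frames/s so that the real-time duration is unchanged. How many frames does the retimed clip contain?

Target frames = source frames × (target rate / source rate) = 362004 × (48)/(24) = 362004 × 2 = 724008.

724008 frames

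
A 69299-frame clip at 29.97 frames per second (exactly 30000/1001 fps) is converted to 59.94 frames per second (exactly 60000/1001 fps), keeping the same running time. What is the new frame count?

Target frames = source frames × (target rate / source rate) = 69299 × (60000/1001)/(30000/1001) = 69299 × 2 = 138598.

138598 frames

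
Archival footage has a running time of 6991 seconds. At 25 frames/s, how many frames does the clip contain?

174775 frames

Frames = 6991 × 25 = 174775.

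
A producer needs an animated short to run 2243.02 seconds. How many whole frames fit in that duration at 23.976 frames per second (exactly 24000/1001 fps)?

Frames = 2243.02 × 24000/1001 = 4140960/77 ≈ 53778.7013.
Complete frames: 53778.

53778 frames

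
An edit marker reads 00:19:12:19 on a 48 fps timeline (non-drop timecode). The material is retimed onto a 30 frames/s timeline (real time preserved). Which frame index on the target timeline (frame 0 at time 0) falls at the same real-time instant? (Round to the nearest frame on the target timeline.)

frame 34572

Source frame index: (0×3600 + 19×60 + 12) × 48 + 19 = 55315.
Real time: 55315 / (48) = 55315/48 s.
Target frame: (55315/48) × (30) = 276575/8 ≈ 34571.875 → 34572.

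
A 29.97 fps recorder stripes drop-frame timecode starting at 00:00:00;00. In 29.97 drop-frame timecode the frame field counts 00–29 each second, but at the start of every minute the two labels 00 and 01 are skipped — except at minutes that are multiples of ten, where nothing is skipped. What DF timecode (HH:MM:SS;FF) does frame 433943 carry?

Each 10-minute DF block holds 10 × 60 × 30 − 9 × 2 = 17982 frames. 433943 ÷ 17982 → 24 full blocks, remainder 2375.
Within the partial block the first minute is 1800 frames and each further minute 1798, so 1 further minute boundary passed. Total skipped labels = 18 × 24 + 2 × 1 = 434.
Non-drop label index = 433943 + 434 = 434377; at 30 labels/s that is 04:01:19:07, i.e. DF 04:01:19;07.

04:01:19;07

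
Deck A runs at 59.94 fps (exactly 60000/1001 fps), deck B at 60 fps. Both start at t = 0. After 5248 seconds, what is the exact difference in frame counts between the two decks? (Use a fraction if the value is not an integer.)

314880/1001 frames

A emits 60000/1001 × 5248 = 314880000/1001 frames; B emits 60 × 5248 = 314880.
Difference = 314880/1001 frames (≈ 314.5654); B is ahead of A.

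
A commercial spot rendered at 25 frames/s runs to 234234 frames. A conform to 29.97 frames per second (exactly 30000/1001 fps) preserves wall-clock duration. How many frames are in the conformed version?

Target frames = source frames × (target rate / source rate) = 234234 × (30000/1001)/(25) = 234234 × 1200/1001 = 280800.

280800 frames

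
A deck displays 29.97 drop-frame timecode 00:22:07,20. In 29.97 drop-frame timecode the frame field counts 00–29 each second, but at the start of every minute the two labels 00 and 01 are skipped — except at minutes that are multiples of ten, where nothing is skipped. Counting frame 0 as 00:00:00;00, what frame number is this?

39790

Complete 10-minute blocks: 2, each 17982 frames → 35964.
Remaining 2 whole minutes in the current block: 1800 + 1 × 1798 = 3598 frames.
Within the current minute: 7 × 30 + 20 − 2 = 228 (labels ;00/;01 skipped at this minute). Total = 35964 + 3598 + 228 = 39790.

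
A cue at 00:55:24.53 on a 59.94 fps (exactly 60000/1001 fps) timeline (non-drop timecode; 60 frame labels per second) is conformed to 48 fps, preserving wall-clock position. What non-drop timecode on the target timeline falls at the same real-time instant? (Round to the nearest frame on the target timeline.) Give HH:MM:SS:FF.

00:55:28:10

Source frame index: (0×3600 + 55×60 + 24) × 60 + 53 = 199493.
Real time: 199493 / (60000/1001) = 199692493/60000 s.
Target frame: (199692493/60000) × (48) = 199692493/1250 ≈ 159753.994 → 159754.
At 48 labels/s: frame 159754 → 00:55:28:10.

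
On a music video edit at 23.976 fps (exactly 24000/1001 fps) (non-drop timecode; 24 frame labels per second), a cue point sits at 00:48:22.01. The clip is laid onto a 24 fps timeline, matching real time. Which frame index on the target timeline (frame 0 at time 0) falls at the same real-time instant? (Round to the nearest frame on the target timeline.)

Source frame index: (0×3600 + 48×60 + 22) × 24 + 1 = 69649.
Real time: 69649 / (24000/1001) = 69718649/24000 s.
Target frame: (69718649/24000) × (24) = 69718649/1000 ≈ 69718.649 → 69719.

frame 69719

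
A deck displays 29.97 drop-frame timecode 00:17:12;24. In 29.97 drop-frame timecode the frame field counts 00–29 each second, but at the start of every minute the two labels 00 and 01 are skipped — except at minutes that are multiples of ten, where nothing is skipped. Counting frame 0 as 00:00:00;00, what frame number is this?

Complete 10-minute blocks: 1, each 17982 frames → 17982.
Remaining 7 whole minutes in the current block: 1800 + 6 × 1798 = 12588 frames.
Within the current minute: 12 × 30 + 24 − 2 = 382 (labels ;00/;01 skipped at this minute). Total = 17982 + 12588 + 382 = 30952.

30952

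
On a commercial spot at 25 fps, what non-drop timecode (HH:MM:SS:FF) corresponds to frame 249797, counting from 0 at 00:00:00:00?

249797 ÷ 25 = 9991 full seconds, remainder 22 frames.
9991 s = 2 h 46 min 31 s.
Timecode: 02:46:31:22.

02:46:31:22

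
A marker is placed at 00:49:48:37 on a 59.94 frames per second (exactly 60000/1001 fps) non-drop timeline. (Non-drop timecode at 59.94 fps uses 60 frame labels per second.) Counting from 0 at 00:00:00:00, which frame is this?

Total seconds to the label: (0 × 3600 + 49 × 60 + 48) = 2988.
Frame index = 2988 × 60 + 37 = 179317.

frame 179317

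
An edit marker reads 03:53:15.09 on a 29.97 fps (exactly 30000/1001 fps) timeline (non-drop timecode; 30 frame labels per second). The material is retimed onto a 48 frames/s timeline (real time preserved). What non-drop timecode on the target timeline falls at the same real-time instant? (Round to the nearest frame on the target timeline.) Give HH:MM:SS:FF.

03:53:29:14

Source frame index: (3×3600 + 53×60 + 15) × 30 + 9 = 419859.
Real time: 419859 / (30000/1001) = 140092953/10000 s.
Target frame: (140092953/10000) × (48) = 420278859/625 ≈ 672446.174 → 672446.
At 48 labels/s: frame 672446 → 03:53:29:14.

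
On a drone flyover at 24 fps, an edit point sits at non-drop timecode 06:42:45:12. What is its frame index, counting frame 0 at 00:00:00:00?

Total seconds to the label: (6 × 3600 + 42 × 60 + 45) = 24165.
Frame index = 24165 × 24 + 12 = 579972.

frame 579972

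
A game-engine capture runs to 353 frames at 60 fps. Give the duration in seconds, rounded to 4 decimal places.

5.8833 seconds

Running time = 353 × 1/60 = 353/60 s ≈ 5.8833 s.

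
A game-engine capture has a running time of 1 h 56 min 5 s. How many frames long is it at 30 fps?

1 h 56 min 5 s = 6965 s.
Frames = 6965 × 30 = 208950.

208950 frames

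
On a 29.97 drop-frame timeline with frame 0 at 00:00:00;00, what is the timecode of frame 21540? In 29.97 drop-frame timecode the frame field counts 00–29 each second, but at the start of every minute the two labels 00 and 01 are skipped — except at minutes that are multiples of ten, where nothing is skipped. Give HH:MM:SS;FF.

00:11:58;20

Each 10-minute DF block holds 10 × 60 × 30 − 9 × 2 = 17982 frames. 21540 ÷ 17982 → 1 full block, remainder 3558.
Within the partial block the first minute is 1800 frames and each further minute 1798, so 1 further minute boundary passed. Total skipped labels = 18 × 1 + 2 × 1 = 20.
Non-drop label index = 21540 + 20 = 21560; at 30 labels/s that is 00:11:58:20, i.e. DF 00:11:58;20.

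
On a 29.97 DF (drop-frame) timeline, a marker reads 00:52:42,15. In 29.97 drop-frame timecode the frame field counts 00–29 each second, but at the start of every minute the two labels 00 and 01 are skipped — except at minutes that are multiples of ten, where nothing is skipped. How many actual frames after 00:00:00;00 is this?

94781

Complete 10-minute blocks: 5, each 17982 frames → 89910.
Remaining 2 whole minutes in the current block: 1800 + 1 × 1798 = 3598 frames.
Within the current minute: 42 × 30 + 15 − 2 = 1273 (labels ;00/;01 skipped at this minute). Total = 89910 + 3598 + 1273 = 94781.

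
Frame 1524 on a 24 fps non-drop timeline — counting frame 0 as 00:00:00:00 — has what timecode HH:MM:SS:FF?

00:01:03:12

1524 ÷ 24 = 63 full seconds, remainder 12 frames.
63 s = 0 h 1 min 3 s.
Timecode: 00:01:03:12.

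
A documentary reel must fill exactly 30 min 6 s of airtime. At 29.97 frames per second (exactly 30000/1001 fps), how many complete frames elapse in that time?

54125 frames

30 min 6 s = 1806 s.
Frames = 1806 × 30000/1001 = 7740000/143 ≈ 54125.8741.
Complete frames: 54125.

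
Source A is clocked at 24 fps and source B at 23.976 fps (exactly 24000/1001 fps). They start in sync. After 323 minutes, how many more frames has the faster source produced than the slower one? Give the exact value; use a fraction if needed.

465120/1001 frames

323 min = 19380 s.
A emits 24 × 19380 = 465120 frames; B emits 24000/1001 × 19380 = 465120000/1001.
Difference = 465120/1001 frames (≈ 464.6553); B is behind A.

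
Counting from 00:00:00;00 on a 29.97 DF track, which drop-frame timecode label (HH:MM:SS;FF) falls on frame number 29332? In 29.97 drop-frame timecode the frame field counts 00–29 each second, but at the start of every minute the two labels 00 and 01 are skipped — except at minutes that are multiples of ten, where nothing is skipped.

Ten DF minutes hold 17982 frames, so frame 29332 lies in block 1 (frames 17982–35963) with 11350 frames into that block.
The block's first minute is 1800 frames and the rest 1798 each; 11350 frames reaches minute 6, so 1 × 18 + 6 × 2 = 30 labels have been skipped so far.
Adding those back, label number 29332 + 30 = 29362 at 30 labels/s is 978 s + 22 f = 0 h 16 min 18 s frame 22, i.e. 00:16:18;22.

00:16:18;22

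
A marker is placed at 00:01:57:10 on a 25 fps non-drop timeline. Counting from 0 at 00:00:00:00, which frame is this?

2935

Total seconds to the label: (0 × 3600 + 1 × 60 + 57) = 117.
Frame index = 117 × 25 + 10 = 2935.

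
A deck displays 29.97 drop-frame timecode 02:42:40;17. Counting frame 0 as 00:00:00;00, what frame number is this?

292525

As if non-drop at 30 labels/s: (2 × 3600 + 42 × 60 + 40) × 30 + 17 = 292817.
Minute boundaries passed: 162; those not divisible by 10: 162 − 16 = 146; dropped labels = 2 × 146 = 292.
Actual frame index = 292817 − 292 = 292525.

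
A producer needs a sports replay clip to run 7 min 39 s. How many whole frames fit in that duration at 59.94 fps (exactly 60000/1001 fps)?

7 min 39 s = 459 s.
Frames = 459 × 60000/1001 = 27540000/1001 ≈ 27512.4875.
Complete frames: 27512.

27512 frames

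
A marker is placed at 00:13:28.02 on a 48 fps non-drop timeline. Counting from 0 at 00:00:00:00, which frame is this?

Total seconds to the label: (0 × 3600 + 13 × 60 + 28) = 808.
Frame index = 808 × 48 + 2 = 38786.

38786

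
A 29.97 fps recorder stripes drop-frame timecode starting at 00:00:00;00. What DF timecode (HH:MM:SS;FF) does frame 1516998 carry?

14:03:37;06

Ten DF minutes hold 17982 frames, so frame 1516998 lies in block 84 (frames 1510488–1528469) with 6510 frames into that block.
The block's first minute is 1800 frames and the rest 1798 each; 6510 frames reaches minute 3, so 84 × 18 + 3 × 2 = 1518 labels have been skipped so far.
Adding those back, label number 1516998 + 1518 = 1518516 at 30 labels/s is 50617 s + 6 f = 14 h 3 min 37 s frame 6, i.e. 14:03:37;06.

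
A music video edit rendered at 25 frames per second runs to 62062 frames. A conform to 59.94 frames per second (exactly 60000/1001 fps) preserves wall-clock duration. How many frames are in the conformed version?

Target frames = source frames × (target rate / source rate) = 62062 × (60000/1001)/(25) = 62062 × 2400/1001 = 148800.

148800 frames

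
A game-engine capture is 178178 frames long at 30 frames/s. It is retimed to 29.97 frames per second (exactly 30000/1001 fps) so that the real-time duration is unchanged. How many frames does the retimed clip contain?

Target frames = source frames × (target rate / source rate) = 178178 × (30000/1001)/(30) = 178178 × 1000/1001 = 178000.

178000 frames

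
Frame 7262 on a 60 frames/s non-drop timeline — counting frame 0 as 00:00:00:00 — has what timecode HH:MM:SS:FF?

7262 ÷ 60 = 121 full seconds, remainder 2 frames.
121 s = 0 h 2 min 1 s.
Timecode: 00:02:01:02.

00:02:01:02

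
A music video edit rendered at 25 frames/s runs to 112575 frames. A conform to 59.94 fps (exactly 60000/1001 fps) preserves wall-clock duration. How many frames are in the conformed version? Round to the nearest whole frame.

Frames at target rate = 112575 × (60000/1001) / (25) = 270180000/1001 ≈ 269910.090.
Nearest whole frame: 269910.

269910 frames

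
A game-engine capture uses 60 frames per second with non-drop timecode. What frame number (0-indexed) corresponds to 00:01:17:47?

frame 4667

Total seconds to the label: (0 × 3600 + 1 × 60 + 17) = 77.
Frame index = 77 × 60 + 47 = 4667.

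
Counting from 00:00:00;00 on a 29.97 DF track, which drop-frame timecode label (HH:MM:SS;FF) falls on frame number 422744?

03:55:05;18

Ten DF minutes hold 17982 frames, so frame 422744 lies in block 23 (frames 413586–431567) with 9158 frames into that block.
The block's first minute is 1800 frames and the rest 1798 each; 9158 frames reaches minute 5, so 23 × 18 + 5 × 2 = 424 labels have been skipped so far.
Adding those back, label number 422744 + 424 = 423168 at 30 labels/s is 14105 s + 18 f = 3 h 55 min 5 s frame 18, i.e. 03:55:05;18.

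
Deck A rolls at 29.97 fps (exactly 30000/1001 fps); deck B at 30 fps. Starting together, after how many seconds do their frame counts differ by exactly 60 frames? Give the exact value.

2002 seconds

The gap grows by |30 − 30000/1001| = 30/1001 frames per second.
Time for a 60-frame gap: 60 ÷ (30/1001) = 2002 s.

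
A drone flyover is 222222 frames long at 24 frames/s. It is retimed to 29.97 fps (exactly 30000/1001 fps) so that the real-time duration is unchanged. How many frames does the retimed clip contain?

Target frames = source frames × (target rate / source rate) = 222222 × (30000/1001)/(24) = 222222 × 1250/1001 = 277500.

277500 frames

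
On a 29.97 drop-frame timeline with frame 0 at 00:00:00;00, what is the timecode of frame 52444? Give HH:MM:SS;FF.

00:29:09;28

Each 10-minute DF block holds 10 × 60 × 30 − 9 × 2 = 17982 frames. 52444 ÷ 17982 → 2 full blocks, remainder 16480.
Within the partial block the first minute is 1800 frames and each further minute 1798, so 9 further minute boundaries passed. Total skipped labels = 18 × 2 + 2 × 9 = 54.
Non-drop label index = 52444 + 54 = 52498; at 30 labels/s that is 00:29:09:28, i.e. DF 00:29:09;28.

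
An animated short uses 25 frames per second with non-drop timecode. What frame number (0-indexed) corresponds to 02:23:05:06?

Total seconds to the label: (2 × 3600 + 23 × 60 + 5) = 8585.
Frame index = 8585 × 25 + 6 = 214631.

frame 214631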